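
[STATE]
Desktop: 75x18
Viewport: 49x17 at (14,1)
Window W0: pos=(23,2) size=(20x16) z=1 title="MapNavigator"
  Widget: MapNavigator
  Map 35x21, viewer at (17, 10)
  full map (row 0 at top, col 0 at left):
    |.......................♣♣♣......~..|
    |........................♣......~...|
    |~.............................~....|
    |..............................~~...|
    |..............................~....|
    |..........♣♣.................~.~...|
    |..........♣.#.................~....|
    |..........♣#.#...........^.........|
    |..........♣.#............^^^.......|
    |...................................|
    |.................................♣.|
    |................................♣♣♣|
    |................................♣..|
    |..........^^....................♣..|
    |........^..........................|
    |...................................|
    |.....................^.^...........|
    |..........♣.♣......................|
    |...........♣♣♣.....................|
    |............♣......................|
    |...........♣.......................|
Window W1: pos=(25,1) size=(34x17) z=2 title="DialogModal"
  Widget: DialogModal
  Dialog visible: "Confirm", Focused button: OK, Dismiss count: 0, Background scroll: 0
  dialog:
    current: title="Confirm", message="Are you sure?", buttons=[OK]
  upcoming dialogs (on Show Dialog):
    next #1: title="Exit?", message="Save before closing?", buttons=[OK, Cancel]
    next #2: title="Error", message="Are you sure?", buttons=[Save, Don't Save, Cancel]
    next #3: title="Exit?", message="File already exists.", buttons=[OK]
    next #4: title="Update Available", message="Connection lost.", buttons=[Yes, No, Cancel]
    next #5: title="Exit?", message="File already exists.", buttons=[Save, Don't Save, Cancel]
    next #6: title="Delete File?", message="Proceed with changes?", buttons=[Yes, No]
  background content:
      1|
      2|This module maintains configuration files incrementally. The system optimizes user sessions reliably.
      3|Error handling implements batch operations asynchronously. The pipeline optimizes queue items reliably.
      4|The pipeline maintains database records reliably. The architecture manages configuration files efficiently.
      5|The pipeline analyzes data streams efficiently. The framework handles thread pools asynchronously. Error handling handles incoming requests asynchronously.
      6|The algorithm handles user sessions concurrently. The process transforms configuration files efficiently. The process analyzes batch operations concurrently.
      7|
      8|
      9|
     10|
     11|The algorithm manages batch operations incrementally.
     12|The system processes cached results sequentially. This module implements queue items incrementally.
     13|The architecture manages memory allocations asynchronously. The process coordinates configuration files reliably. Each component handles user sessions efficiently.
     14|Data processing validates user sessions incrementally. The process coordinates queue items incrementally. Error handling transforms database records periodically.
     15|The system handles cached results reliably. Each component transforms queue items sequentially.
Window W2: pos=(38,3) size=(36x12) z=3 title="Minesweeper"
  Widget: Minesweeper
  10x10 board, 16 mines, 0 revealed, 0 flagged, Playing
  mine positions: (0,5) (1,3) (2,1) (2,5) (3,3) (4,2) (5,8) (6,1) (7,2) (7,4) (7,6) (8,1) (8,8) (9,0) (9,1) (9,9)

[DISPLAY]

           ┏━━━━━━━━━━━━━━━━━━━━━━━━━━━━━━━━┓    
         ┏━┃ DialogModal                    ┃    
         ┃ ┠────────────┏━━━━━━━━━━━━━━━━━━━━━━━━
         ┠─┃            ┃ Minesweeper            
         ┃.┃This module ┠────────────────────────
         ┃.┃Error handli┃■■■■■■■■■■              
         ┃.┃The pipeline┃■■■■■■■■■■              
         ┃.┃The pip┌────┃■■■■■■■■■■              
         ┃.┃The alg│    ┃■■■■■■■■■■              
         ┃.┃       │ Are┃■■■■■■■■■■              
         ┃.┃       │    ┃■■■■■■■■■■              
         ┃.┃       └────┃■■■■■■■■■■              
         ┃.┃            ┃■■■■■■■■■■              
         ┃.┃The algorith┗━━━━━━━━━━━━━━━━━━━━━━━━
         ┃^┃The system processes cached resu┃    
         ┃.┃The architecture manages memory ┃    
         ┗━┗━━━━━━━━━━━━━━━━━━━━━━━━━━━━━━━━┛    


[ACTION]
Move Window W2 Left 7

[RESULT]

           ┏━━━━━━━━━━━━━━━━━━━━━━━━━━━━━━━━┓    
         ┏━┃ DialogModal                    ┃    
         ┃ ┠─────┏━━━━━━━━━━━━━━━━━━━━━━━━━━━━━━━
         ┠─┃     ┃ Minesweeper                   
         ┃.┃This ┠───────────────────────────────
         ┃.┃Error┃■■■■■■■■■■                     
         ┃.┃The p┃■■■■■■■■■■                     
         ┃.┃The p┃■■■■■■■■■■                     
         ┃.┃The a┃■■■■■■■■■■                     
         ┃.┃     ┃■■■■■■■■■■                     
         ┃.┃     ┃■■■■■■■■■■                     
         ┃.┃     ┃■■■■■■■■■■                     
         ┃.┃     ┃■■■■■■■■■■                     
         ┃.┃The a┗━━━━━━━━━━━━━━━━━━━━━━━━━━━━━━━
         ┃^┃The system processes cached resu┃    
         ┃.┃The architecture manages memory ┃    
         ┗━┗━━━━━━━━━━━━━━━━━━━━━━━━━━━━━━━━┛    


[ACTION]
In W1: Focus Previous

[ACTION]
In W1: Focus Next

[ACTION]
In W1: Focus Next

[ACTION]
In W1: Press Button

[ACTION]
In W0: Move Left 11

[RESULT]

           ┏━━━━━━━━━━━━━━━━━━━━━━━━━━━━━━━━┓    
         ┏━┃ DialogModal                    ┃    
         ┃ ┠─────┏━━━━━━━━━━━━━━━━━━━━━━━━━━━━━━━
         ┠─┃     ┃ Minesweeper                   
         ┃ ┃This ┠───────────────────────────────
         ┃ ┃Error┃■■■■■■■■■■                     
         ┃ ┃The p┃■■■■■■■■■■                     
         ┃ ┃The p┃■■■■■■■■■■                     
         ┃ ┃The a┃■■■■■■■■■■                     
         ┃ ┃     ┃■■■■■■■■■■                     
         ┃ ┃     ┃■■■■■■■■■■                     
         ┃ ┃     ┃■■■■■■■■■■                     
         ┃ ┃     ┃■■■■■■■■■■                     
         ┃ ┃The a┗━━━━━━━━━━━━━━━━━━━━━━━━━━━━━━━
         ┃ ┃The system processes cached resu┃    
         ┃ ┃The architecture manages memory ┃    
         ┗━┗━━━━━━━━━━━━━━━━━━━━━━━━━━━━━━━━┛    


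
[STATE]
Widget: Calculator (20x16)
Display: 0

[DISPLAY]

                   0
┌───┬───┬───┬───┐   
│ 7 │ 8 │ 9 │ ÷ │   
├───┼───┼───┼───┤   
│ 4 │ 5 │ 6 │ × │   
├───┼───┼───┼───┤   
│ 1 │ 2 │ 3 │ - │   
├───┼───┼───┼───┤   
│ 0 │ . │ = │ + │   
├───┼───┼───┼───┤   
│ C │ MC│ MR│ M+│   
└───┴───┴───┴───┘   
                    
                    
                    
                    


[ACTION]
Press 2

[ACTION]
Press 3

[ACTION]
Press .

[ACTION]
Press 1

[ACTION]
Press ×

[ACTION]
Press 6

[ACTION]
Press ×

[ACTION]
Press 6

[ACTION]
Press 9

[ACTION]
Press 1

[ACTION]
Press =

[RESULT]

             95772.6
┌───┬───┬───┬───┐   
│ 7 │ 8 │ 9 │ ÷ │   
├───┼───┼───┼───┤   
│ 4 │ 5 │ 6 │ × │   
├───┼───┼───┼───┤   
│ 1 │ 2 │ 3 │ - │   
├───┼───┼───┼───┤   
│ 0 │ . │ = │ + │   
├───┼───┼───┼───┤   
│ C │ MC│ MR│ M+│   
└───┴───┴───┴───┘   
                    
                    
                    
                    


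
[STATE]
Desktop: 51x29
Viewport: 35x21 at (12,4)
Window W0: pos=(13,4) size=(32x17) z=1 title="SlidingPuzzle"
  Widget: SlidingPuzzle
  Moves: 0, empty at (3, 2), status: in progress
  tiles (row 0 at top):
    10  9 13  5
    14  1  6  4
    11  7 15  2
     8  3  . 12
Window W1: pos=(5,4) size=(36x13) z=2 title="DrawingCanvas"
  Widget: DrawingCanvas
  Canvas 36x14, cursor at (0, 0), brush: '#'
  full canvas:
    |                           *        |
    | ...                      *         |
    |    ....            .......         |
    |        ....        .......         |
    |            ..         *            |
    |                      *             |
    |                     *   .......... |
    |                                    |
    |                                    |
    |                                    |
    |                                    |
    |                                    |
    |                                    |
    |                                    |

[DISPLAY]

━━━━━━━━━━━━━━━━━━━━━━━━━━━━┓━━━┓  
ngCanvas                    ┃   ┃  
────────────────────────────┨───┨  
                     *      ┃   ┃  
                    *       ┃   ┃  
..            .......       ┃   ┃  
  ....        .......       ┃   ┃  
      ..         *          ┃   ┃  
                *           ┃   ┃  
               *   .........┃   ┃  
                            ┃   ┃  
                            ┃   ┃  
━━━━━━━━━━━━━━━━━━━━━━━━━━━━┛   ┃  
 ┃                              ┃  
 ┃                              ┃  
 ┃                              ┃  
 ┗━━━━━━━━━━━━━━━━━━━━━━━━━━━━━━┛  
                                   
                                   
                                   
                                   


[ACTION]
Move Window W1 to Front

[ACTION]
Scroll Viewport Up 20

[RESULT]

                                   
                                   
                                   
                                   
━━━━━━━━━━━━━━━━━━━━━━━━━━━━┓━━━┓  
ngCanvas                    ┃   ┃  
────────────────────────────┨───┨  
                     *      ┃   ┃  
                    *       ┃   ┃  
..            .......       ┃   ┃  
  ....        .......       ┃   ┃  
      ..         *          ┃   ┃  
                *           ┃   ┃  
               *   .........┃   ┃  
                            ┃   ┃  
                            ┃   ┃  
━━━━━━━━━━━━━━━━━━━━━━━━━━━━┛   ┃  
 ┃                              ┃  
 ┃                              ┃  
 ┃                              ┃  
 ┗━━━━━━━━━━━━━━━━━━━━━━━━━━━━━━┛  


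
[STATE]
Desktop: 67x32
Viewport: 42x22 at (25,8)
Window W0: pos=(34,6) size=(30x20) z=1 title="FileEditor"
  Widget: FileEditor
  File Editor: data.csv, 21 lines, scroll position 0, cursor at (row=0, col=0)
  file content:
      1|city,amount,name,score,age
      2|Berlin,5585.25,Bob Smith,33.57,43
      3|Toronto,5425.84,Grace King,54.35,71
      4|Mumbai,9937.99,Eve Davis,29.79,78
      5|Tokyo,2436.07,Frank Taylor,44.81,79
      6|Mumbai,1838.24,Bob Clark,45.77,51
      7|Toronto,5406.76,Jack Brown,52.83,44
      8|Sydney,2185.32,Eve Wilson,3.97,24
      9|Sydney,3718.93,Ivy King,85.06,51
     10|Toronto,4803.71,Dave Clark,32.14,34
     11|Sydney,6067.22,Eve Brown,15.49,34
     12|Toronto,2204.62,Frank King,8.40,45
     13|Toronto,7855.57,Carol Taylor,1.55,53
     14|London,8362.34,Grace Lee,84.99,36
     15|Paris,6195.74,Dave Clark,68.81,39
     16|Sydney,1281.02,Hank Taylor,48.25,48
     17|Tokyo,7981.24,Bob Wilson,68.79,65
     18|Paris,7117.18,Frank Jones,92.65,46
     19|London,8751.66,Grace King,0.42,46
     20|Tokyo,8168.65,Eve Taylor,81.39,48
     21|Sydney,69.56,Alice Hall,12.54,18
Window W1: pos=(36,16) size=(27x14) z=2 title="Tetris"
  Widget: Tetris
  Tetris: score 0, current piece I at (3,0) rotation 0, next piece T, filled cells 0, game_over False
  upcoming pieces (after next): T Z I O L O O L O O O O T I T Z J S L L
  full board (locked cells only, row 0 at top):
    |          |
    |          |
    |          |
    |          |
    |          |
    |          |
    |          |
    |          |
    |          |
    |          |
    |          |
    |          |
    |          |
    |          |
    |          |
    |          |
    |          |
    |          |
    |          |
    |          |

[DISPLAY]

         ┠────────────────────────────┨   
         ┃█ity,amount,name,score,age ▲┃   
         ┃Berlin,5585.25,Bob Smith,33█┃   
         ┃Toronto,5425.84,Grace King,░┃   
         ┃Mumbai,9937.99,Eve Davis,29░┃   
         ┃Tokyo,2436.07,Frank Taylor,░┃   
         ┃Mumbai,1838.24,Bob Clark,45░┃   
         ┃Toronto,5406.76,Jack Brown,░┃   
         ┃S┏━━━━━━━━━━━━━━━━━━━━━━━━━┓┃   
         ┃S┃ Tetris                  ┃┃   
         ┃T┠─────────────────────────┨┃   
         ┃S┃          │Next:         ┃┃   
         ┃T┃          │ ▒            ┃┃   
         ┃T┃          │▒▒▒           ┃┃   
         ┃L┃          │              ┃┃   
         ┃P┃          │              ┃┃   
         ┃S┃          │              ┃┃   
         ┗━┃          │Score:        ┃┛   
           ┃          │0             ┃    
           ┃          │              ┃    
           ┃          │              ┃    
           ┗━━━━━━━━━━━━━━━━━━━━━━━━━┛    


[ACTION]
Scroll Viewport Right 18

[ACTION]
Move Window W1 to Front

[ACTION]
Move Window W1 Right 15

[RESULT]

         ┠────────────────────────────┨   
         ┃█ity,amount,name,score,age ▲┃   
         ┃Berlin,5585.25,Bob Smith,33█┃   
         ┃Toronto,5425.84,Grace King,░┃   
         ┃Mumbai,9937.99,Eve Davis,29░┃   
         ┃Tokyo,2436.07,Frank Taylor,░┃   
         ┃Mumbai,1838.24,Bob Clark,45░┃   
         ┃Toronto,5406.76,Jack Brown,░┃   
         ┃Sydne┏━━━━━━━━━━━━━━━━━━━━━━━━━┓
         ┃Sydne┃ Tetris                  ┃
         ┃Toron┠─────────────────────────┨
         ┃Sydne┃          │Next:         ┃
         ┃Toron┃          │ ▒            ┃
         ┃Toron┃          │▒▒▒           ┃
         ┃Londo┃          │              ┃
         ┃Paris┃          │              ┃
         ┃Sydne┃          │              ┃
         ┗━━━━━┃          │Score:        ┃
               ┃          │0             ┃
               ┃          │              ┃
               ┃          │              ┃
               ┗━━━━━━━━━━━━━━━━━━━━━━━━━┛


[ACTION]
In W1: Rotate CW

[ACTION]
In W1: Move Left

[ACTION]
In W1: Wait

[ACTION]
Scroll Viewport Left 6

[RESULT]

               ┠──────────────────────────
               ┃█ity,amount,name,score,age
               ┃Berlin,5585.25,Bob Smith,3
               ┃Toronto,5425.84,Grace King
               ┃Mumbai,9937.99,Eve Davis,2
               ┃Tokyo,2436.07,Frank Taylor
               ┃Mumbai,1838.24,Bob Clark,4
               ┃Toronto,5406.76,Jack Brown
               ┃Sydne┏━━━━━━━━━━━━━━━━━━━━
               ┃Sydne┃ Tetris             
               ┃Toron┠────────────────────
               ┃Sydne┃          │Next:    
               ┃Toron┃          │ ▒       
               ┃Toron┃          │▒▒▒      
               ┃Londo┃          │         
               ┃Paris┃          │         
               ┃Sydne┃          │         
               ┗━━━━━┃          │Score:   
                     ┃          │0        
                     ┃          │         
                     ┃          │         
                     ┗━━━━━━━━━━━━━━━━━━━━


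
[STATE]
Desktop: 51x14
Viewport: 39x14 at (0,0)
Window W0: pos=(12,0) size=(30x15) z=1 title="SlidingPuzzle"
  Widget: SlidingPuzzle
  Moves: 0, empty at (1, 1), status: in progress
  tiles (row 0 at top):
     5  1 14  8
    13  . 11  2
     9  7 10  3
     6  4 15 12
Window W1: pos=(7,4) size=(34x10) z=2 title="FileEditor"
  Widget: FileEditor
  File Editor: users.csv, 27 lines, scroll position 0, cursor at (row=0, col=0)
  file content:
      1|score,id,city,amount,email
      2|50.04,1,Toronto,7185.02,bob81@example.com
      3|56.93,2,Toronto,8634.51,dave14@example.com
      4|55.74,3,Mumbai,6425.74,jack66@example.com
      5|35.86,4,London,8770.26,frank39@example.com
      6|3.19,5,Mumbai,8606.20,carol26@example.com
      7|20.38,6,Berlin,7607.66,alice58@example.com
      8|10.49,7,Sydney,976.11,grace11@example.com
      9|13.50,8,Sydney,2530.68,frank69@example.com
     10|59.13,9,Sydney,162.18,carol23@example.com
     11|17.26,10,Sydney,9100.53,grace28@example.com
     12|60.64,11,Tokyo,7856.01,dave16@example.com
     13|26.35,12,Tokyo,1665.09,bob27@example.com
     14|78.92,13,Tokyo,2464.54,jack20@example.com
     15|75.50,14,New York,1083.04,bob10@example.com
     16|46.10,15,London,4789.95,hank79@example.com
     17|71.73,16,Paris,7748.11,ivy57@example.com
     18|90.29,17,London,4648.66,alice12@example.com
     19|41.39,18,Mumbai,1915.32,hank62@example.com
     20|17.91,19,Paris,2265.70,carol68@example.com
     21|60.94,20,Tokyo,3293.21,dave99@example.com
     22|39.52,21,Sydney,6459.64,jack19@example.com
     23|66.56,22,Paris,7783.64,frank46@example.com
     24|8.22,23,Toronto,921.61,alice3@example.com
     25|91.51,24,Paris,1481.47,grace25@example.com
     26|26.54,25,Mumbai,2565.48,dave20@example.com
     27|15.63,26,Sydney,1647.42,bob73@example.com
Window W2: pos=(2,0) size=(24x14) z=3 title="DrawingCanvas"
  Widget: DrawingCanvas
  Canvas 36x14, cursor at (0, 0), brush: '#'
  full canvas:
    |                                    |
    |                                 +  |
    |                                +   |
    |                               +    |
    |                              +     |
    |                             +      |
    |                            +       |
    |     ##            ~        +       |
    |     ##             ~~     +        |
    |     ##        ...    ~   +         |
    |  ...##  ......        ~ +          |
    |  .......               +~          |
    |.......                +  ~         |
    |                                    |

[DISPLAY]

  ┏━━━━━━━━━━━━━━━━━━━━━━┓━━━━━━━━━━━━━
  ┃ DrawingCanvas        ┃e            
  ┠──────────────────────┨─────────────
  ┃+                     ┃──┬────┐     
  ┃                      ┃━━━━━━━━━━━━━
  ┃                      ┃             
  ┃                      ┃─────────────
  ┃                      ┃nt,email     
  ┃                      ┃85.02,bob81@e
  ┃                      ┃34.51,dave14@
  ┃     ##            ~  ┃5.74,jack66@e
  ┃     ##             ~~┃0.26,frank39@
  ┃     ##        ...    ┃.20,carol26@e
  ┗━━━━━━━━━━━━━━━━━━━━━━┛━━━━━━━━━━━━━


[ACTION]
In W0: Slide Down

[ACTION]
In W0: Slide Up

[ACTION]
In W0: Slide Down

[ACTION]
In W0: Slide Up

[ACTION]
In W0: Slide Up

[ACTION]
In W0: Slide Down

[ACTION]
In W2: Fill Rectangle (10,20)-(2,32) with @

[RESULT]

  ┏━━━━━━━━━━━━━━━━━━━━━━┓━━━━━━━━━━━━━
  ┃ DrawingCanvas        ┃e            
  ┠──────────────────────┨─────────────
  ┃+                     ┃──┬────┐     
  ┃                      ┃━━━━━━━━━━━━━
  ┃                    @@┃             
  ┃                    @@┃─────────────
  ┃                    @@┃nt,email     
  ┃                    @@┃85.02,bob81@e
  ┃                    @@┃34.51,dave14@
  ┃     ##            ~@@┃5.74,jack66@e
  ┃     ##             @@┃0.26,frank39@
  ┃     ##        ...  @@┃.20,carol26@e
  ┗━━━━━━━━━━━━━━━━━━━━━━┛━━━━━━━━━━━━━


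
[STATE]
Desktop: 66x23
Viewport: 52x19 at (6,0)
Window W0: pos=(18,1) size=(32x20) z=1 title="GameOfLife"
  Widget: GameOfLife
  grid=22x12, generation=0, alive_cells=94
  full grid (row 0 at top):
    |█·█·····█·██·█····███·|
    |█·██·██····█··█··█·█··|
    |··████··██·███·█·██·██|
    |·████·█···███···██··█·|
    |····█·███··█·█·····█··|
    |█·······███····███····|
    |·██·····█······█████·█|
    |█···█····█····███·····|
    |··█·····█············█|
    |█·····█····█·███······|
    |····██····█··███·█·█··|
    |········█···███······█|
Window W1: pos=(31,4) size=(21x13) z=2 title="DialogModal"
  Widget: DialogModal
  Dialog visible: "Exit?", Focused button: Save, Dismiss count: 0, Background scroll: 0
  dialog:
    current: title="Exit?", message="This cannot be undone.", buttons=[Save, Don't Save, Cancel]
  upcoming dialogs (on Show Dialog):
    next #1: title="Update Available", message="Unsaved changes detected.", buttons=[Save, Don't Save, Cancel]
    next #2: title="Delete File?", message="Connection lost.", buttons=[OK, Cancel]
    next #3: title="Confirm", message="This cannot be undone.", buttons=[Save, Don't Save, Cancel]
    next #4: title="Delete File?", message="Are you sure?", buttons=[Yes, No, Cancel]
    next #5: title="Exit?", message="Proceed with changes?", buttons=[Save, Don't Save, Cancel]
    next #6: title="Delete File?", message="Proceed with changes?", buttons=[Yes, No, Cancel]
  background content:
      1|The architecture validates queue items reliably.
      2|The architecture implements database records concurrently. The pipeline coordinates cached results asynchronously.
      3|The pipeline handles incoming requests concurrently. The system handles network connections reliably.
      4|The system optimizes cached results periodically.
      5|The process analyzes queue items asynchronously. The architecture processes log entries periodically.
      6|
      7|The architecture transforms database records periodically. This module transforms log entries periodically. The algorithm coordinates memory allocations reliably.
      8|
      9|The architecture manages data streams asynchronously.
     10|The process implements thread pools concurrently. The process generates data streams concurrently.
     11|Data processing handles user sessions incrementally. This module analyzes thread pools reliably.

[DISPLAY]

                                                    
            ┏━━━━━━━━━━━━━━━━━━━━━━━━━━━━━━┓        
            ┃ GameOfLife                   ┃        
            ┠──────────────────────────────┨        
            ┃Gen: 0      ┏━━━━━━━━━━━━━━━━━━━┓      
            ┃█·█·····█·██┃ DialogModal       ┃      
            ┃█·██·██····█┠───────────────────┨      
            ┃··████··██·█┃The architecture va┃      
            ┃·████·█···██┃The architecture im┃      
            ┃····█·███··█┃Th┌─────────────┐le┃      
            ┃█·······███·┃Th│    Exit?    │ze┃      
            ┃·██·····█···┃Th│This cannot b│ze┃      
            ┃█···█····█··┃  │[Save]  Don't│  ┃      
            ┃··█·····█···┃Th└─────────────┘tr┃      
            ┃█·····█····█┃                   ┃      
            ┃····██····█·┃The architecture ma┃      
            ┃········█···┗━━━━━━━━━━━━━━━━━━━┛      
            ┃                              ┃        
            ┃                              ┃        


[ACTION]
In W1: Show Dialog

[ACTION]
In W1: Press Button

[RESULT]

                                                    
            ┏━━━━━━━━━━━━━━━━━━━━━━━━━━━━━━┓        
            ┃ GameOfLife                   ┃        
            ┠──────────────────────────────┨        
            ┃Gen: 0      ┏━━━━━━━━━━━━━━━━━━━┓      
            ┃█·█·····█·██┃ DialogModal       ┃      
            ┃█·██·██····█┠───────────────────┨      
            ┃··████··██·█┃The architecture va┃      
            ┃·████·█···██┃The architecture im┃      
            ┃····█·███··█┃The pipeline handle┃      
            ┃█·······███·┃The system optimize┃      
            ┃·██·····█···┃The process analyze┃      
            ┃█···█····█··┃                   ┃      
            ┃··█·····█···┃The architecture tr┃      
            ┃█·····█····█┃                   ┃      
            ┃····██····█·┃The architecture ma┃      
            ┃········█···┗━━━━━━━━━━━━━━━━━━━┛      
            ┃                              ┃        
            ┃                              ┃        


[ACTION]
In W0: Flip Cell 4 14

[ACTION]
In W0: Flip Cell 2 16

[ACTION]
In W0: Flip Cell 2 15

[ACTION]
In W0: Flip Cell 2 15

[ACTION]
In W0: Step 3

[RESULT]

                                                    
            ┏━━━━━━━━━━━━━━━━━━━━━━━━━━━━━━┓        
            ┃ GameOfLife                   ┃        
            ┠──────────────────────────────┨        
            ┃Gen: 3      ┏━━━━━━━━━━━━━━━━━━━┓      
            ┃······█··█·█┃ DialogModal       ┃      
            ┃·····█··████┠───────────────────┨      
            ┃·····█····██┃The architecture va┃      
            ┃█·█·██·█····┃The architecture im┃      
            ┃█·█··█·██···┃The pipeline handle┃      
            ┃··█···███···┃The system optimize┃      
            ┃██·····██···┃The process analyze┃      
            ┃█·█·····██··┃                   ┃      
            ┃·█··········┃The architecture tr┃      
            ┃···········█┃                   ┃      
            ┃············┃The architecture ma┃      
            ┃············┗━━━━━━━━━━━━━━━━━━━┛      
            ┃                              ┃        
            ┃                              ┃        


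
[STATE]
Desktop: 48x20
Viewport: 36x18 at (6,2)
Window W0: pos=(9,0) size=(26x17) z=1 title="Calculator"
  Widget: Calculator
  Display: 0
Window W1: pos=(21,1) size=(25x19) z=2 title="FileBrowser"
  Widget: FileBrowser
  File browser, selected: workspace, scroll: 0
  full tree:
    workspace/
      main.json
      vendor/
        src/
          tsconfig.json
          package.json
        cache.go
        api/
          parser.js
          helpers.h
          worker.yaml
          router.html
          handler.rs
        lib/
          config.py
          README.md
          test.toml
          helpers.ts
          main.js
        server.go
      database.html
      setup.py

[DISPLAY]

   ┠───────────┃ FileBrowser        
   ┃           ┠────────────────────
   ┃┌───┬───┬──┃> [-] workspace/    
   ┃│ 7 │ 8 │ 9┃    main.json       
   ┃├───┼───┼──┃    [+] vendor/     
   ┃│ 4 │ 5 │ 6┃    database.html   
   ┃├───┼───┼──┃    setup.py        
   ┃│ 1 │ 2 │ 3┃                    
   ┃├───┼───┼──┃                    
   ┃│ 0 │ . │ =┃                    
   ┃├───┼───┼──┃                    
   ┃│ C │ MC│ M┃                    
   ┃└───┴───┴──┃                    
   ┃           ┃                    
   ┗━━━━━━━━━━━┃                    
               ┃                    
               ┃                    
               ┗━━━━━━━━━━━━━━━━━━━━


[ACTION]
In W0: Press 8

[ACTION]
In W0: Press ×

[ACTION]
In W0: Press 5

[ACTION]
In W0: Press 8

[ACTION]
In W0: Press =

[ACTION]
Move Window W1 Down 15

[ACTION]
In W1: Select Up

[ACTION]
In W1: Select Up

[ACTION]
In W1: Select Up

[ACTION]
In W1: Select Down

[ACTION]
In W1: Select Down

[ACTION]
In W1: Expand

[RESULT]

   ┠───────────┃ FileBrowser        
   ┃           ┠────────────────────
   ┃┌───┬───┬──┃  [-] workspace/    
   ┃│ 7 │ 8 │ 9┃    main.json       
   ┃├───┼───┼──┃  > [-] vendor/     
   ┃│ 4 │ 5 │ 6┃      [+] src/      
   ┃├───┼───┼──┃      cache.go      
   ┃│ 1 │ 2 │ 3┃      [+] api/      
   ┃├───┼───┼──┃      [+] lib/      
   ┃│ 0 │ . │ =┃      server.go     
   ┃├───┼───┼──┃    database.html   
   ┃│ C │ MC│ M┃    setup.py        
   ┃└───┴───┴──┃                    
   ┃           ┃                    
   ┗━━━━━━━━━━━┃                    
               ┃                    
               ┃                    
               ┗━━━━━━━━━━━━━━━━━━━━


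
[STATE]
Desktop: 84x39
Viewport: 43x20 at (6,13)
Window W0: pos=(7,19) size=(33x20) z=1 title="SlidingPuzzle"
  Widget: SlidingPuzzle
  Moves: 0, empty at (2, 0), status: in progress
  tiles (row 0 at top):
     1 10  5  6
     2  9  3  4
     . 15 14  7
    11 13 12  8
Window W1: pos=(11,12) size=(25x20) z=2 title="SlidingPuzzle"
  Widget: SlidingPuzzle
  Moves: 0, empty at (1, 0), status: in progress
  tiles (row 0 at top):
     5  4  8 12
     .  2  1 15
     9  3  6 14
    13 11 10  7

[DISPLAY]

     ┃ SlidingPuzzle         ┃             
     ┠───────────────────────┨             
     ┃┌────┬────┬────┬────┐  ┃             
     ┃│  5 │  4 │  8 │ 12 │  ┃             
     ┃├────┼────┼────┼────┤  ┃             
     ┃│    │  2 │  1 │ 15 │  ┃             
 ┏━━━┃├────┼────┼────┼────┤  ┃━━━┓         
 ┃ Sl┃│  9 │  3 │  6 │ 14 │  ┃   ┃         
 ┠───┃├────┼────┼────┼────┤  ┃───┨         
 ┃┌──┃│ 13 │ 11 │ 10 │  7 │  ┃   ┃         
 ┃│  ┃└────┴────┴────┴────┘  ┃   ┃         
 ┃├──┃Moves: 0               ┃   ┃         
 ┃│  ┃                       ┃   ┃         
 ┃├──┃                       ┃   ┃         
 ┃│  ┃                       ┃   ┃         
 ┃├──┃                       ┃   ┃         
 ┃│ 1┃                       ┃   ┃         
 ┃└──┃                       ┃   ┃         
 ┃Mov┗━━━━━━━━━━━━━━━━━━━━━━━┛   ┃         
 ┃                               ┃         


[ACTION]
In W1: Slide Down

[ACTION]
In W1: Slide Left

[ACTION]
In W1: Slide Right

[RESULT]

     ┃ SlidingPuzzle         ┃             
     ┠───────────────────────┨             
     ┃┌────┬────┬────┬────┐  ┃             
     ┃│    │  4 │  8 │ 12 │  ┃             
     ┃├────┼────┼────┼────┤  ┃             
     ┃│  5 │  2 │  1 │ 15 │  ┃             
 ┏━━━┃├────┼────┼────┼────┤  ┃━━━┓         
 ┃ Sl┃│  9 │  3 │  6 │ 14 │  ┃   ┃         
 ┠───┃├────┼────┼────┼────┤  ┃───┨         
 ┃┌──┃│ 13 │ 11 │ 10 │  7 │  ┃   ┃         
 ┃│  ┃└────┴────┴────┴────┘  ┃   ┃         
 ┃├──┃Moves: 3               ┃   ┃         
 ┃│  ┃                       ┃   ┃         
 ┃├──┃                       ┃   ┃         
 ┃│  ┃                       ┃   ┃         
 ┃├──┃                       ┃   ┃         
 ┃│ 1┃                       ┃   ┃         
 ┃└──┃                       ┃   ┃         
 ┃Mov┗━━━━━━━━━━━━━━━━━━━━━━━┛   ┃         
 ┃                               ┃         


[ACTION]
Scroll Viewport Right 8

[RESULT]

lidingPuzzle         ┃                     
─────────────────────┨                     
───┬────┬────┬────┐  ┃                     
   │  4 │  8 │ 12 │  ┃                     
───┼────┼────┼────┤  ┃                     
 5 │  2 │  1 │ 15 │  ┃                     
───┼────┼────┼────┤  ┃━━━┓                 
 9 │  3 │  6 │ 14 │  ┃   ┃                 
───┼────┼────┼────┤  ┃───┨                 
13 │ 11 │ 10 │  7 │  ┃   ┃                 
───┴────┴────┴────┘  ┃   ┃                 
ves: 3               ┃   ┃                 
                     ┃   ┃                 
                     ┃   ┃                 
                     ┃   ┃                 
                     ┃   ┃                 
                     ┃   ┃                 
                     ┃   ┃                 
━━━━━━━━━━━━━━━━━━━━━┛   ┃                 
                         ┃                 


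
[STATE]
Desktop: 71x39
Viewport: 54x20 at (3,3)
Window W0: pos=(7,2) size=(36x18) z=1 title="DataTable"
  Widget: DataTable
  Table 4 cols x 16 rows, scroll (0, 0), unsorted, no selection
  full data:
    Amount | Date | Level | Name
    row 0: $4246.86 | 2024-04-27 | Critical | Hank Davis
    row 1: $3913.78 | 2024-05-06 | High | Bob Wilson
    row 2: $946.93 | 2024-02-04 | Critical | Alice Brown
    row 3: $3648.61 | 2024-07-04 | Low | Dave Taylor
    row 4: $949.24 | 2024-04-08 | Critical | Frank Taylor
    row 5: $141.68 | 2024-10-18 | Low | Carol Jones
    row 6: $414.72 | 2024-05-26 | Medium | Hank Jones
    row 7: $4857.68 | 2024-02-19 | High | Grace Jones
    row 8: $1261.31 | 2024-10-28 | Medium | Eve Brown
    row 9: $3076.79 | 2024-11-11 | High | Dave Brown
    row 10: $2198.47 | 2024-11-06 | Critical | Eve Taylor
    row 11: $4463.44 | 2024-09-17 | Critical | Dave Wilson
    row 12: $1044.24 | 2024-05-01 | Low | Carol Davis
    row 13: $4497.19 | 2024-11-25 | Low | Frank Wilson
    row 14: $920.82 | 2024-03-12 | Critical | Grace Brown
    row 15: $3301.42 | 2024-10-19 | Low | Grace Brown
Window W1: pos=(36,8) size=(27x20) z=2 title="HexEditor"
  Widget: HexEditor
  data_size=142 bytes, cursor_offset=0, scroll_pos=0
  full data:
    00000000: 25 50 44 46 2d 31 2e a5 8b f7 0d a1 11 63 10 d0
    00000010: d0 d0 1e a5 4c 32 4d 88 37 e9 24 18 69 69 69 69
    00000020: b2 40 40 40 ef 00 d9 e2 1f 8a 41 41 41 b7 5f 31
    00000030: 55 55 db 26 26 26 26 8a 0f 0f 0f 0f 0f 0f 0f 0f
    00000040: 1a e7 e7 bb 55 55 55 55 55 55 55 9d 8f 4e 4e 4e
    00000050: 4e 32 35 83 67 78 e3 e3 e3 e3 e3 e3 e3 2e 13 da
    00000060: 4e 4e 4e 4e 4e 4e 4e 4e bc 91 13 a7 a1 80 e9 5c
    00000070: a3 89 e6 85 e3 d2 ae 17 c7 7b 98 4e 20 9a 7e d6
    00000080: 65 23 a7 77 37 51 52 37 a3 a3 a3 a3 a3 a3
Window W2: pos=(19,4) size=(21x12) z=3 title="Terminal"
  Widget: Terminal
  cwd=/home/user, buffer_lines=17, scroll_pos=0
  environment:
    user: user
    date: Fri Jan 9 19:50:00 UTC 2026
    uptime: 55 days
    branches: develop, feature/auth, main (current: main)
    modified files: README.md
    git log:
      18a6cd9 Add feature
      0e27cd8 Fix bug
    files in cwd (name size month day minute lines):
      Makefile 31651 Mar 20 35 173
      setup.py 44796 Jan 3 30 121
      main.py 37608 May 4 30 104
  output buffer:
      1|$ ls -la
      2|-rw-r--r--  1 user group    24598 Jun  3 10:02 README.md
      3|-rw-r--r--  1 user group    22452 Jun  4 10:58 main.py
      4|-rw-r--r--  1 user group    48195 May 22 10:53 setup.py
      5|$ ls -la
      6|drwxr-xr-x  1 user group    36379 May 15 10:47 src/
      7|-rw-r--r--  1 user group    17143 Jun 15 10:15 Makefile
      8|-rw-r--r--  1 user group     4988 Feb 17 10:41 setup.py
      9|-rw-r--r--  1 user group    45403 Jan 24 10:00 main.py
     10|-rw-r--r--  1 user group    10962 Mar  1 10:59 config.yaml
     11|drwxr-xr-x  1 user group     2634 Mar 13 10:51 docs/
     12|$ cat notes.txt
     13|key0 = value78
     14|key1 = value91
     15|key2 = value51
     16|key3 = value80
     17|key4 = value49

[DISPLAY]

    ┃ DataTable                        ┃              
    ┠───────────┏━━━━━━━━━━━━━━━━━━━┓──┨              
    ┃Amount  │Da┃ Terminal          ┃e ┃              
    ┃────────┼──┠───────────────────┨──┃              
    ┃$4246.86│20┃$ ls -la           ┃k ┃              
    ┃$3913.78│20┃-rw-r--r--  1 user ┃━━━━━━━━━━━━━━━━━
    ┃$946.93 │20┃-rw-r--r--  1 user ┃xEditor          
    ┃$3648.61│20┃-rw-r--r--  1 user ┃─────────────────
    ┃$949.24 │20┃$ ls -la           ┃00000  25 50 44 4
    ┃$141.68 │20┃drwxr-xr-x  1 user ┃00010  d0 d0 1e a
    ┃$414.72 │20┃-rw-r--r--  1 user ┃00020  b2 40 40 4
    ┃$4857.68│20┃-rw-r--r--  1 user ┃00030  55 55 db 2
    ┃$1261.31│20┗━━━━━━━━━━━━━━━━━━━┛00040  1a e7 e7 b
    ┃$3076.79│2024-11-11│High    ┃00000050  4e 32 35 8
    ┃$2198.47│2024-11-06│Critical┃00000060  4e 4e 4e 4
    ┃$4463.44│2024-09-17│Critical┃00000070  a3 89 e6 8
    ┗━━━━━━━━━━━━━━━━━━━━━━━━━━━━┃00000080  65 23 a7 7
                                 ┃                    
                                 ┃                    
                                 ┃                    


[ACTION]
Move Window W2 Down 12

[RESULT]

    ┃ DataTable                        ┃              
    ┠──────────────────────────────────┨              
    ┃Amount  │Date      │Level   │Name ┃              
    ┃────────┼──────────┼────────┼─────┃              
    ┃$4246.86│2024-04-27│Critical│Hank ┃              
    ┃$3913.78│2024-05-06│High    ┏━━━━━━━━━━━━━━━━━━━━
    ┃$946.93 │2024-02-04│Critical┃ HexEditor          
    ┃$3648.61│2024-07-04│Low     ┠────────────────────
    ┃$949.24 │2024-04-08│Critical┃00000000  25 50 44 4
    ┃$141.68 │2024-10-18│Low     ┃00000010  d0 d0 1e a
    ┃$414.72 │2024-05-26│Medium  ┃00000020  b2 40 40 4
    ┃$4857.68│2024-02-19│High    ┃00000030  55 55 db 2
    ┃$1261.31│2024-10-28│Medium  ┃00000040  1a e7 e7 b
    ┃$3076.79│20┏━━━━━━━━━━━━━━━━━━━┓00050  4e 32 35 8
    ┃$2198.47│20┃ Terminal          ┃00060  4e 4e 4e 4
    ┃$4463.44│20┠───────────────────┨00070  a3 89 e6 8
    ┗━━━━━━━━━━━┃$ ls -la           ┃00080  65 23 a7 7
                ┃-rw-r--r--  1 user ┃                 
                ┃-rw-r--r--  1 user ┃                 
                ┃-rw-r--r--  1 user ┃                 


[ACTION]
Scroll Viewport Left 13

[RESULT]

       ┃ DataTable                        ┃           
       ┠──────────────────────────────────┨           
       ┃Amount  │Date      │Level   │Name ┃           
       ┃────────┼──────────┼────────┼─────┃           
       ┃$4246.86│2024-04-27│Critical│Hank ┃           
       ┃$3913.78│2024-05-06│High    ┏━━━━━━━━━━━━━━━━━
       ┃$946.93 │2024-02-04│Critical┃ HexEditor       
       ┃$3648.61│2024-07-04│Low     ┠─────────────────
       ┃$949.24 │2024-04-08│Critical┃00000000  25 50 4
       ┃$141.68 │2024-10-18│Low     ┃00000010  d0 d0 1
       ┃$414.72 │2024-05-26│Medium  ┃00000020  b2 40 4
       ┃$4857.68│2024-02-19│High    ┃00000030  55 55 d
       ┃$1261.31│2024-10-28│Medium  ┃00000040  1a e7 e
       ┃$3076.79│20┏━━━━━━━━━━━━━━━━━━━┓00050  4e 32 3
       ┃$2198.47│20┃ Terminal          ┃00060  4e 4e 4
       ┃$4463.44│20┠───────────────────┨00070  a3 89 e
       ┗━━━━━━━━━━━┃$ ls -la           ┃00080  65 23 a
                   ┃-rw-r--r--  1 user ┃              
                   ┃-rw-r--r--  1 user ┃              
                   ┃-rw-r--r--  1 user ┃              
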